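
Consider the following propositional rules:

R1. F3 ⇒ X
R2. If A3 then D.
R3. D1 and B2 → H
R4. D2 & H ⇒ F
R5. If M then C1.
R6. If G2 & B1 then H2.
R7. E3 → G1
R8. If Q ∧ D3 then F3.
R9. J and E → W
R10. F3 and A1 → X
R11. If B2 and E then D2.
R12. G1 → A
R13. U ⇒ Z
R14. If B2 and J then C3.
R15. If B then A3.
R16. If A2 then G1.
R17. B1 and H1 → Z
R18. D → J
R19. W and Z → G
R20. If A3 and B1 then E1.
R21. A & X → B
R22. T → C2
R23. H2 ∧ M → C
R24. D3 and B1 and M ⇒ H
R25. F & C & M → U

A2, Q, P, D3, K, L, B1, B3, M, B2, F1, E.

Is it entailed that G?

Forward chaining from the given facts derives: C1, F3, D2, G1, H, X, F, A, B, A3, E1, D, J, W, C3.
The only rule concluding G is R19, which needs Z; that is never established.

No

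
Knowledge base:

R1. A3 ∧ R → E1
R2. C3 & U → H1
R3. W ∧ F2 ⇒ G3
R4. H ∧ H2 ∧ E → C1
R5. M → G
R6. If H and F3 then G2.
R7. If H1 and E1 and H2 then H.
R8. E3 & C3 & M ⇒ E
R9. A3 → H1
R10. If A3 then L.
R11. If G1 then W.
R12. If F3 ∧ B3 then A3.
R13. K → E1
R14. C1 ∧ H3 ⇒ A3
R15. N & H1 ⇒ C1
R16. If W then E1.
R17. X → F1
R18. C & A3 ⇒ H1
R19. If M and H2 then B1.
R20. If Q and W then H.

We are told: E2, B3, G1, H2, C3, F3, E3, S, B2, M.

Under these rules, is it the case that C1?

E  (by R8: E3, C3, M)
W  (by R11: G1)
A3  (by R12: F3, B3)
E1  (by R16: W)
H1  (by R9: A3)
H  (by R7: H1, E1, H2)
C1  (by R4: H, H2, E)

Yes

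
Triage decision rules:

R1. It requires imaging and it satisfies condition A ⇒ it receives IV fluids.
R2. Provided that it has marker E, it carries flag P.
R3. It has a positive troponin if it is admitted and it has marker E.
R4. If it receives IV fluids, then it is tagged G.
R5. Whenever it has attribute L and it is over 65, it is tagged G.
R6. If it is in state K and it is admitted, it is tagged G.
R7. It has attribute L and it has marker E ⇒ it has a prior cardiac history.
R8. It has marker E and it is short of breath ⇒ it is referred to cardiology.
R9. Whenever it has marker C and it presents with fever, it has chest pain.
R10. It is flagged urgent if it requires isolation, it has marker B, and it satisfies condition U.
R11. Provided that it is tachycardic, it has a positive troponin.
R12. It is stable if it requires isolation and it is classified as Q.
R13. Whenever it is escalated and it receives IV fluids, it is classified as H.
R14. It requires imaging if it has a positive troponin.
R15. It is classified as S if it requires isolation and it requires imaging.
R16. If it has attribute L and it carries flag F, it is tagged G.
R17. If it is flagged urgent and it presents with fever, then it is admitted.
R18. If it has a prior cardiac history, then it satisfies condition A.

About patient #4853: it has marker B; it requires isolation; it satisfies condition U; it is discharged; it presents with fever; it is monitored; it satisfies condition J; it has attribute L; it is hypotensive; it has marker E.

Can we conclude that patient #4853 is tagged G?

Yes

By R7 (it has attribute L, it has marker E): it has a prior cardiac history.
By R10 (it requires isolation, it has marker B, it satisfies condition U): it is flagged urgent.
By R17 (it is flagged urgent, it presents with fever): it is admitted.
By R18 (it has a prior cardiac history): it satisfies condition A.
By R3 (it is admitted, it has marker E): it has a positive troponin.
By R14 (it has a positive troponin): it requires imaging.
By R1 (it requires imaging, it satisfies condition A): it receives IV fluids.
By R4 (it receives IV fluids): it is tagged G.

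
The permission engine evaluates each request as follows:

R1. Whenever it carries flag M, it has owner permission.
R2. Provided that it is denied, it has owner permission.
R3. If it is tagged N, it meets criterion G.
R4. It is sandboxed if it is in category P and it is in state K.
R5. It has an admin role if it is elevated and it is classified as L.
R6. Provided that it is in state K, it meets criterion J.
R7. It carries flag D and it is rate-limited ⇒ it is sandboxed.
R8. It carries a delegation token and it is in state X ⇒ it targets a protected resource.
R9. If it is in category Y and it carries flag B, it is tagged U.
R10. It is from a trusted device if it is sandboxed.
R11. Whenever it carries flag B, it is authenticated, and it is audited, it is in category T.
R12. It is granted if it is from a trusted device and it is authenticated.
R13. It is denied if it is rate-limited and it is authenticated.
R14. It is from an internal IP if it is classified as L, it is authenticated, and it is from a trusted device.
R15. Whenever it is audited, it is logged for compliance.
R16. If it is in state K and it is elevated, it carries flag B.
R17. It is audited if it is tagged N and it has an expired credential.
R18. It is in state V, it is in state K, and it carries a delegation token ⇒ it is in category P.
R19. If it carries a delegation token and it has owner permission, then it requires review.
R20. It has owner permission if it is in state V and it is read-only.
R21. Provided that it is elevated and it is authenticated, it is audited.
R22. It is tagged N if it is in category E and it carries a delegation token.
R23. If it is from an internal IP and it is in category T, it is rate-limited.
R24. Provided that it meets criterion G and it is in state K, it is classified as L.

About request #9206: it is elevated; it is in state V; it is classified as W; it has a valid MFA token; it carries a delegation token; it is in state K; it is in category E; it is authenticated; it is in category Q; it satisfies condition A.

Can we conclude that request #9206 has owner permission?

By R16 (it is in state K, it is elevated): it carries flag B.
By R18 (it is in state V, it is in state K, it carries a delegation token): it is in category P.
By R21 (it is elevated, it is authenticated): it is audited.
By R22 (it is in category E, it carries a delegation token): it is tagged N.
By R3 (it is tagged N): it meets criterion G.
By R4 (it is in category P, it is in state K): it is sandboxed.
By R10 (it is sandboxed): it is from a trusted device.
By R11 (it carries flag B, it is authenticated, it is audited): it is in category T.
By R24 (it meets criterion G, it is in state K): it is classified as L.
By R14 (it is classified as L, it is authenticated, it is from a trusted device): it is from an internal IP.
By R23 (it is from an internal IP, it is in category T): it is rate-limited.
By R13 (it is rate-limited, it is authenticated): it is denied.
By R2 (it is denied): it has owner permission.

Yes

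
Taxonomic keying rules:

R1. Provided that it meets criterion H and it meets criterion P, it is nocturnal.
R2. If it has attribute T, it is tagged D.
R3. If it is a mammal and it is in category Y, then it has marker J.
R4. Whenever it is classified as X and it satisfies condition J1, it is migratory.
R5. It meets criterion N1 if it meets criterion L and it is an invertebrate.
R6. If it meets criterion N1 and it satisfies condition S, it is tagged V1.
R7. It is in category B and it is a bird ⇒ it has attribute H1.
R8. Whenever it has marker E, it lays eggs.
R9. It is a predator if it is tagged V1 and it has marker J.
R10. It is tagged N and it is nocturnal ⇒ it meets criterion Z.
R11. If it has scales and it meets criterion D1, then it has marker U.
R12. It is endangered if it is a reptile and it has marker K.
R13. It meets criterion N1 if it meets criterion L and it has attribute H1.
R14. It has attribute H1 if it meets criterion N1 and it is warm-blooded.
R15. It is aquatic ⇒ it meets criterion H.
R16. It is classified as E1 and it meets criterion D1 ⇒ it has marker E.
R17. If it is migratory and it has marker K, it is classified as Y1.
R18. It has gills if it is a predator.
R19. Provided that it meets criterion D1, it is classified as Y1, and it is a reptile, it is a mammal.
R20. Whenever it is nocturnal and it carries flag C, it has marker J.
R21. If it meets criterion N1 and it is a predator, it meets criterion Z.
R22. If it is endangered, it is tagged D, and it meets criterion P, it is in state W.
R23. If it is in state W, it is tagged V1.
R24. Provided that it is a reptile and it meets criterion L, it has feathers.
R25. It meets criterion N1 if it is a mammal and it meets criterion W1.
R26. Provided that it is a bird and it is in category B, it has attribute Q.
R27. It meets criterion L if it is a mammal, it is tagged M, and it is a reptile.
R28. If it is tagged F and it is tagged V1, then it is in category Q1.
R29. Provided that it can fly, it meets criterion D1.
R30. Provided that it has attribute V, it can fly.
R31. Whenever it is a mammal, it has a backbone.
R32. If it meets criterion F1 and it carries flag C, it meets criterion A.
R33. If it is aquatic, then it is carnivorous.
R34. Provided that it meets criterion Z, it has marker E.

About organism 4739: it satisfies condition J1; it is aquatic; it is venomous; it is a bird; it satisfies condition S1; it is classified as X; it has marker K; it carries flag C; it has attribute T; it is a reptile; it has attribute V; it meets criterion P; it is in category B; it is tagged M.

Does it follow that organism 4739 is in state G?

No

Forward chaining from the given facts derives: is tagged D, is migratory, has attribute H1, is endangered, meets criterion H, is classified as Y1, is in state W, is tagged V1, has attribute Q, can fly, is carnivorous, is nocturnal, has marker J, meets criterion D1, is a predator, has gills, is a mammal, meets criterion L, has a backbone, meets criterion N1, meets criterion Z, has feathers, has marker E, lays eggs.
No rule has "it is in state G" as its conclusion, and it is not among the given facts.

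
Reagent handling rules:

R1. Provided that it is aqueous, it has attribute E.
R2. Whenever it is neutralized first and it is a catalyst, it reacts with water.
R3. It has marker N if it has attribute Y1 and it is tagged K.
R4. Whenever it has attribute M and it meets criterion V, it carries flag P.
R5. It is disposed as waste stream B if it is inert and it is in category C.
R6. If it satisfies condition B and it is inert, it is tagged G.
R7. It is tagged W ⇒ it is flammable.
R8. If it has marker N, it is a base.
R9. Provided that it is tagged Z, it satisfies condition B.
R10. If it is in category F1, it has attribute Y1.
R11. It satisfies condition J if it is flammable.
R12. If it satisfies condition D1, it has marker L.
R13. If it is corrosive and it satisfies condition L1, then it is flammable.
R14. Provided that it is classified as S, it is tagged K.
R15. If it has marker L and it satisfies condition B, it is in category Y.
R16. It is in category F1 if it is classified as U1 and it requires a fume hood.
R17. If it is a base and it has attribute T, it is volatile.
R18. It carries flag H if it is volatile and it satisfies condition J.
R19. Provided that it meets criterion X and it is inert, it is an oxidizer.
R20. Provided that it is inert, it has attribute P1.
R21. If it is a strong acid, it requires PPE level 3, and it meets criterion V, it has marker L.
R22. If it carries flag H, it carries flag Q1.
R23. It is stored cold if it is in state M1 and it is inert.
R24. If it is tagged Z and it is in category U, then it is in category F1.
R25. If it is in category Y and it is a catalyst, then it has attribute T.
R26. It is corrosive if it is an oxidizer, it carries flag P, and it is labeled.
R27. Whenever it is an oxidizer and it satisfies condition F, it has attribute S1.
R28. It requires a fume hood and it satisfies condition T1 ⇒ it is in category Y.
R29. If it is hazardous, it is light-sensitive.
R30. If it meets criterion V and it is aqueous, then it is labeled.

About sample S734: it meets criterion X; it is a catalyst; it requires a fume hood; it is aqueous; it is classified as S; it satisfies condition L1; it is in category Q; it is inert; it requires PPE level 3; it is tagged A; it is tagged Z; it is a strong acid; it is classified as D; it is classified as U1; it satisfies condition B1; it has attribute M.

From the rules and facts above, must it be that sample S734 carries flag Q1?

Forward chaining from the given facts derives: has attribute E, satisfies condition B, is tagged K, is in category F1, is an oxidizer, has attribute P1, is tagged G, has attribute Y1, has marker N, is a base.
The only rule concluding "it carries flag Q1" is R22, which needs "it carries flag H"; that is never established.

No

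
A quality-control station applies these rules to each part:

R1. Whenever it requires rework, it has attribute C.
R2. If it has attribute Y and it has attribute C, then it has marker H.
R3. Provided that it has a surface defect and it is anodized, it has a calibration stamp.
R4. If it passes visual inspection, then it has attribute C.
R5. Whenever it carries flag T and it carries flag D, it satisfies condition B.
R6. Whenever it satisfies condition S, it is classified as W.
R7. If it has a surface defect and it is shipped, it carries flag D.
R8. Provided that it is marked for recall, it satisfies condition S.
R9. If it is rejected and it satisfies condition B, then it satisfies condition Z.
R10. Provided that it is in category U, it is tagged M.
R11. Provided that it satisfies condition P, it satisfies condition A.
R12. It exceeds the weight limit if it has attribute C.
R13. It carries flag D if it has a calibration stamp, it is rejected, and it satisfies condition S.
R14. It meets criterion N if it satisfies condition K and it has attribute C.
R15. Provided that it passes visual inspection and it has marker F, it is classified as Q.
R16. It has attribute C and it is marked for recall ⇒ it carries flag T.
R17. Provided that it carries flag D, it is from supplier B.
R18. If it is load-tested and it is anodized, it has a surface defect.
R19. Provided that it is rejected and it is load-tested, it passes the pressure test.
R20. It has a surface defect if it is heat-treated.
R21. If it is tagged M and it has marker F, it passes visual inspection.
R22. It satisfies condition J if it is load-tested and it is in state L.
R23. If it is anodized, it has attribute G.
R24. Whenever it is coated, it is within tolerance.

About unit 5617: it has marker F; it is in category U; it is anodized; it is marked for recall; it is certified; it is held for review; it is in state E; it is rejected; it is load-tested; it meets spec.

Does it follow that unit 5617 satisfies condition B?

Yes

By R8 (it is marked for recall): it satisfies condition S.
By R10 (it is in category U): it is tagged M.
By R18 (it is load-tested, it is anodized): it has a surface defect.
By R21 (it is tagged M, it has marker F): it passes visual inspection.
By R3 (it has a surface defect, it is anodized): it has a calibration stamp.
By R4 (it passes visual inspection): it has attribute C.
By R13 (it has a calibration stamp, it is rejected, it satisfies condition S): it carries flag D.
By R16 (it has attribute C, it is marked for recall): it carries flag T.
By R5 (it carries flag T, it carries flag D): it satisfies condition B.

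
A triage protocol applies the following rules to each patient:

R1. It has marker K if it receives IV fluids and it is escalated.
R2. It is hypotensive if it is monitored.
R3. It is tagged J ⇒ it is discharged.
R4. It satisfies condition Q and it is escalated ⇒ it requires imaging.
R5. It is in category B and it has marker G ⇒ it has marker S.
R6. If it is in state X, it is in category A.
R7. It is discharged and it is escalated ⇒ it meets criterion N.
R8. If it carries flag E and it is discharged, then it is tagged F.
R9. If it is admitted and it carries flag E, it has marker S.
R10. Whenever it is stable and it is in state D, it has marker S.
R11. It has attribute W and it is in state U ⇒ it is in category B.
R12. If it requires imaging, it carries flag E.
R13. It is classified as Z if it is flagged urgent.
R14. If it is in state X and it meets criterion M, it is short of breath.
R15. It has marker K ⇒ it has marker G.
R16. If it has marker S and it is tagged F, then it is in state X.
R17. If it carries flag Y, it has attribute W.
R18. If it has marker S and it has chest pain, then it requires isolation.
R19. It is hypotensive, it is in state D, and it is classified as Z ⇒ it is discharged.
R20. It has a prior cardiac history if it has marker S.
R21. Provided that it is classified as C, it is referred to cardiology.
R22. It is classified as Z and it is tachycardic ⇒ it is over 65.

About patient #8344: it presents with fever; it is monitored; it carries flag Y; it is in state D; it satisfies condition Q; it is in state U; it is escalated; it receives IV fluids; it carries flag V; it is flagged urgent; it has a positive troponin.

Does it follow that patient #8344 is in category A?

By R1 (it receives IV fluids, it is escalated): it has marker K.
By R2 (it is monitored): it is hypotensive.
By R4 (it satisfies condition Q, it is escalated): it requires imaging.
By R12 (it requires imaging): it carries flag E.
By R13 (it is flagged urgent): it is classified as Z.
By R15 (it has marker K): it has marker G.
By R17 (it carries flag Y): it has attribute W.
By R19 (it is hypotensive, it is in state D, it is classified as Z): it is discharged.
By R8 (it carries flag E, it is discharged): it is tagged F.
By R11 (it has attribute W, it is in state U): it is in category B.
By R5 (it is in category B, it has marker G): it has marker S.
By R16 (it has marker S, it is tagged F): it is in state X.
By R6 (it is in state X): it is in category A.

Yes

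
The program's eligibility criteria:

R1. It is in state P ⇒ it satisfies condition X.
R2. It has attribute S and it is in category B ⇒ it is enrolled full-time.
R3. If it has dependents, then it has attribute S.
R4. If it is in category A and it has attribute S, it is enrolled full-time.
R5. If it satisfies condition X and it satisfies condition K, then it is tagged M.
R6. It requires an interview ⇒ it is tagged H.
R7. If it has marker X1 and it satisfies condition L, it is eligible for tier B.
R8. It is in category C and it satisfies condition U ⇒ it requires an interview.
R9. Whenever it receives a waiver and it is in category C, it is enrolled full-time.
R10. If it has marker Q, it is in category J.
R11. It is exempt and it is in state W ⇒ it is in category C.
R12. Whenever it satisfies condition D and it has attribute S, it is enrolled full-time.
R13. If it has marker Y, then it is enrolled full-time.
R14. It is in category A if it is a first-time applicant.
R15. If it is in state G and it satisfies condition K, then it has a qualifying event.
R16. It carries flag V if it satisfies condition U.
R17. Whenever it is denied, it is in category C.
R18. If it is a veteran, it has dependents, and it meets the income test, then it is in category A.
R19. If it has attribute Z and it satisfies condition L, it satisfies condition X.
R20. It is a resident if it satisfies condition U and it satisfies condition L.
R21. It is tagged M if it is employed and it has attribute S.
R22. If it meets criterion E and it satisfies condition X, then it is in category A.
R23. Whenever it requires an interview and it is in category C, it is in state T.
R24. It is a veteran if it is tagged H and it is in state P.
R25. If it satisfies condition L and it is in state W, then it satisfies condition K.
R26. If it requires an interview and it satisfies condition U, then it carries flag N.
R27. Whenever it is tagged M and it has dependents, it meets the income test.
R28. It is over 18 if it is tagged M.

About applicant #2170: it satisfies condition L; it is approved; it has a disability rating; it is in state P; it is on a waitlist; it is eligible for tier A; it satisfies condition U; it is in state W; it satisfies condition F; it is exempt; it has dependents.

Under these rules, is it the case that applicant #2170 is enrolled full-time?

Yes

By R1 (it is in state P): it satisfies condition X.
By R3 (it has dependents): it has attribute S.
By R11 (it is exempt, it is in state W): it is in category C.
By R25 (it satisfies condition L, it is in state W): it satisfies condition K.
By R5 (it satisfies condition X, it satisfies condition K): it is tagged M.
By R8 (it is in category C, it satisfies condition U): it requires an interview.
By R27 (it is tagged M, it has dependents): it meets the income test.
By R6 (it requires an interview): it is tagged H.
By R24 (it is tagged H, it is in state P): it is a veteran.
By R18 (it is a veteran, it has dependents, it meets the income test): it is in category A.
By R4 (it is in category A, it has attribute S): it is enrolled full-time.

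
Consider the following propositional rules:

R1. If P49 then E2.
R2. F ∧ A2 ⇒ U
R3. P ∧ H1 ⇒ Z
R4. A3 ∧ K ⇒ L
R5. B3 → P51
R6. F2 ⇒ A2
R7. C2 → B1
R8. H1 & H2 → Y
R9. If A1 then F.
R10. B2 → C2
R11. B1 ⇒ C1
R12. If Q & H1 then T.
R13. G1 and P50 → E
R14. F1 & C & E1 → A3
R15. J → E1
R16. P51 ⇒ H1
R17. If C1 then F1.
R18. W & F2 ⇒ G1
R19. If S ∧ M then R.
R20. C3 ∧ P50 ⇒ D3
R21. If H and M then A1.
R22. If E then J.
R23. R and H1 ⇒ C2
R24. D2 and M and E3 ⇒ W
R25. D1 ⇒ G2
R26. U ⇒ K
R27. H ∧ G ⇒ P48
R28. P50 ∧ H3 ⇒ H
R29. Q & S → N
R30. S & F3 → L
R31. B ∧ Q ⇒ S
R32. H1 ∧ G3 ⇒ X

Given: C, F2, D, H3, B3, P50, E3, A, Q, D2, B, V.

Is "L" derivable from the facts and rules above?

No

Forward chaining from the given facts derives: P51, A2, H1, H, S, T, N.
Rules concluding L: R4 needs A3; R30 needs F3 — none of these are established.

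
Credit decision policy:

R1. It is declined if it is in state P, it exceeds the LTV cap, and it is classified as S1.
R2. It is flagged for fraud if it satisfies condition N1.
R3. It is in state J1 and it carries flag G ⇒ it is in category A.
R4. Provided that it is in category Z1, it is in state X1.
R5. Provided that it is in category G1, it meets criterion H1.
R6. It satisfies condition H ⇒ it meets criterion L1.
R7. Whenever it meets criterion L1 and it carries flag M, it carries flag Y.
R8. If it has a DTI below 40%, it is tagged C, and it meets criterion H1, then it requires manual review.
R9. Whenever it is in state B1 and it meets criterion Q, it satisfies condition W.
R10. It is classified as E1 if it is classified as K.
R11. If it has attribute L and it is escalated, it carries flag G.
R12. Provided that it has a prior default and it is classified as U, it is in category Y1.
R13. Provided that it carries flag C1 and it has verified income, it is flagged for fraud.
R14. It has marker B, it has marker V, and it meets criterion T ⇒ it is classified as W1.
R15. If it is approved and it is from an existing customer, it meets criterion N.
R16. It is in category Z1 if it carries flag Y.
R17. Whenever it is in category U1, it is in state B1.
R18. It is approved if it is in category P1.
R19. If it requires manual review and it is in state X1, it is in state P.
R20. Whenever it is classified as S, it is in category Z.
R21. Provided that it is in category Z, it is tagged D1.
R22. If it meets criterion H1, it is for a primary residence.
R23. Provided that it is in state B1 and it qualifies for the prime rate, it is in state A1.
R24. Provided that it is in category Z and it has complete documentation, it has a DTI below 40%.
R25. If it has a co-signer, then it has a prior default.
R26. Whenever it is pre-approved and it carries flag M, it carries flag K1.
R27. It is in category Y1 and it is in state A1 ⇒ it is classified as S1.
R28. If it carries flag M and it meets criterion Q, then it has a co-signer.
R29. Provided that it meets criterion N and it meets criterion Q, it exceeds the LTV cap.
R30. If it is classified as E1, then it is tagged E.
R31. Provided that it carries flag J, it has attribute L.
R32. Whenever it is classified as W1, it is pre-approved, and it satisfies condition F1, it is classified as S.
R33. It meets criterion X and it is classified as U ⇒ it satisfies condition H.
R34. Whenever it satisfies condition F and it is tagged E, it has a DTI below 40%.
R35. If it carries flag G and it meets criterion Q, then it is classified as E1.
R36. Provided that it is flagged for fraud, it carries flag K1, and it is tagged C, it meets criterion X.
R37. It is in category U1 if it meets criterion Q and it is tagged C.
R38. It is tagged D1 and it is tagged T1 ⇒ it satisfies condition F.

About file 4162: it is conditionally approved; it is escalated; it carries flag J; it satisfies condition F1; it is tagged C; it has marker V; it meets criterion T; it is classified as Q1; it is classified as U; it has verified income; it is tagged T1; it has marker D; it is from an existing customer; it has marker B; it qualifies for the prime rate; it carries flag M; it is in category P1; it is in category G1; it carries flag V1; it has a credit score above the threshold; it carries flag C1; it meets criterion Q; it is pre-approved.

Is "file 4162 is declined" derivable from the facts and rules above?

Yes

By R5 (it is in category G1): it meets criterion H1.
By R13 (it carries flag C1, it has verified income): it is flagged for fraud.
By R14 (it has marker B, it has marker V, it meets criterion T): it is classified as W1.
By R18 (it is in category P1): it is approved.
By R26 (it is pre-approved, it carries flag M): it carries flag K1.
By R28 (it carries flag M, it meets criterion Q): it has a co-signer.
By R31 (it carries flag J): it has attribute L.
By R32 (it is classified as W1, it is pre-approved, it satisfies condition F1): it is classified as S.
By R36 (it is flagged for fraud, it carries flag K1, it is tagged C): it meets criterion X.
By R37 (it meets criterion Q, it is tagged C): it is in category U1.
By R11 (it has attribute L, it is escalated): it carries flag G.
By R15 (it is approved, it is from an existing customer): it meets criterion N.
By R17 (it is in category U1): it is in state B1.
By R20 (it is classified as S): it is in category Z.
By R21 (it is in category Z): it is tagged D1.
By R23 (it is in state B1, it qualifies for the prime rate): it is in state A1.
By R25 (it has a co-signer): it has a prior default.
By R29 (it meets criterion N, it meets criterion Q): it exceeds the LTV cap.
By R33 (it meets criterion X, it is classified as U): it satisfies condition H.
By R35 (it carries flag G, it meets criterion Q): it is classified as E1.
By R38 (it is tagged D1, it is tagged T1): it satisfies condition F.
By R6 (it satisfies condition H): it meets criterion L1.
By R7 (it meets criterion L1, it carries flag M): it carries flag Y.
By R12 (it has a prior default, it is classified as U): it is in category Y1.
By R16 (it carries flag Y): it is in category Z1.
By R27 (it is in category Y1, it is in state A1): it is classified as S1.
By R30 (it is classified as E1): it is tagged E.
By R34 (it satisfies condition F, it is tagged E): it has a DTI below 40%.
By R4 (it is in category Z1): it is in state X1.
By R8 (it has a DTI below 40%, it is tagged C, it meets criterion H1): it requires manual review.
By R19 (it requires manual review, it is in state X1): it is in state P.
By R1 (it is in state P, it exceeds the LTV cap, it is classified as S1): it is declined.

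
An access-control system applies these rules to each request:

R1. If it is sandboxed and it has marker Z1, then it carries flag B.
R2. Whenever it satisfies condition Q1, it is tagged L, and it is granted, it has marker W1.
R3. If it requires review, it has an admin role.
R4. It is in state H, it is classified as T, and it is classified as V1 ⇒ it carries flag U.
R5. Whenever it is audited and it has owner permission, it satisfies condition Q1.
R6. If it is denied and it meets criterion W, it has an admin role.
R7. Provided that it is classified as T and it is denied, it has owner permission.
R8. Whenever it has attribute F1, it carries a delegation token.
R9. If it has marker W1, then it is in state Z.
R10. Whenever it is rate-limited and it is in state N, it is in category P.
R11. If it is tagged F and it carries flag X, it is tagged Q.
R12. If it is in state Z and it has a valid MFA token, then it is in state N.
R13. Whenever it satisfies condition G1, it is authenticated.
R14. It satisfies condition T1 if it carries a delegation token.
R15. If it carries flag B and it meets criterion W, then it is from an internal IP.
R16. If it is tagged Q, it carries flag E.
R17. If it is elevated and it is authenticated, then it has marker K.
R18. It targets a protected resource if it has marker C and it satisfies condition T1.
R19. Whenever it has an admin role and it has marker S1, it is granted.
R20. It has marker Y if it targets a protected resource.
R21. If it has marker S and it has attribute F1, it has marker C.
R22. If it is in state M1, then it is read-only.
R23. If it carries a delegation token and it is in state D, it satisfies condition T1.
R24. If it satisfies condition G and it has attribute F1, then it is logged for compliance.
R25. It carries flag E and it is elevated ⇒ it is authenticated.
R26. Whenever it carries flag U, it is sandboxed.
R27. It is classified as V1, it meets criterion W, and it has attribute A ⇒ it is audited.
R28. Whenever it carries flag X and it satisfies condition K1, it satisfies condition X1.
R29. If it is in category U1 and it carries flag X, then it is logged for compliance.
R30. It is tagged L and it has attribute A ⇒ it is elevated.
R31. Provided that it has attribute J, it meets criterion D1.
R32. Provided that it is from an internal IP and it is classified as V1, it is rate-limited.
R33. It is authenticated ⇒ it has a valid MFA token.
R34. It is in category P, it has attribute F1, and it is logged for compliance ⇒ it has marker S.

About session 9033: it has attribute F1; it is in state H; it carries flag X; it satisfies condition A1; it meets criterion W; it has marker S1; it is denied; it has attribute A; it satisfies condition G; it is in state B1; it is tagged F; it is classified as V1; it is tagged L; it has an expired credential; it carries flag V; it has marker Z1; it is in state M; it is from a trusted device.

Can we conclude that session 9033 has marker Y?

Forward chaining from the given facts derives: has an admin role, carries a delegation token, is tagged Q, satisfies condition T1, carries flag E, is granted, is logged for compliance, is audited, is elevated, is authenticated, has a valid MFA token, has marker K.
The only rule concluding "it has marker Y" is R20, which needs "it targets a protected resource"; that is never established.

No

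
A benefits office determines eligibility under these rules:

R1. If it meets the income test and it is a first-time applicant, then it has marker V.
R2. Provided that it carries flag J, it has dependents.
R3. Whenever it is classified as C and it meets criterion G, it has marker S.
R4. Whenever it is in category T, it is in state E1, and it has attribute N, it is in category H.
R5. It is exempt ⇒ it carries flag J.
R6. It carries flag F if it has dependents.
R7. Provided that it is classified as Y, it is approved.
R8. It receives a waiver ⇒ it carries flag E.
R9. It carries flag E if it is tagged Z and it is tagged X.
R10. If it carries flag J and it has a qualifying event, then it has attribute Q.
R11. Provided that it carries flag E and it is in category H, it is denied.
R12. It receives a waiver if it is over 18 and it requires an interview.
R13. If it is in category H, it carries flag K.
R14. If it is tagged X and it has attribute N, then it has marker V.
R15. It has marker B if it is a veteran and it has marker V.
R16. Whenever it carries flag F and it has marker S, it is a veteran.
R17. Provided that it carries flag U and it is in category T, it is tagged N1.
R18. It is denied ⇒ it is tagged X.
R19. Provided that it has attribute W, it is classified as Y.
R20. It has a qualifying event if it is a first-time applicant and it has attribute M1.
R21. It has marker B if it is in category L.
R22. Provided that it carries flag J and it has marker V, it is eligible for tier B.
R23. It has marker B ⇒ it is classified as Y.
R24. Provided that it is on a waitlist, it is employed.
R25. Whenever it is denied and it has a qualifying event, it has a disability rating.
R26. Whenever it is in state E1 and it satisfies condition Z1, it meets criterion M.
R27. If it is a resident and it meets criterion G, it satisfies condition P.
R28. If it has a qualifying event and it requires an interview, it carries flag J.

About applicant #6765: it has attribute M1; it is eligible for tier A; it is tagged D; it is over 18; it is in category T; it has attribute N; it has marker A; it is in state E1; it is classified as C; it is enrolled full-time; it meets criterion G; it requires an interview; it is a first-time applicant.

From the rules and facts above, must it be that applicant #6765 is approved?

By R3 (it is classified as C, it meets criterion G): it has marker S.
By R4 (it is in category T, it is in state E1, it has attribute N): it is in category H.
By R12 (it is over 18, it requires an interview): it receives a waiver.
By R20 (it is a first-time applicant, it has attribute M1): it has a qualifying event.
By R28 (it has a qualifying event, it requires an interview): it carries flag J.
By R2 (it carries flag J): it has dependents.
By R6 (it has dependents): it carries flag F.
By R8 (it receives a waiver): it carries flag E.
By R11 (it carries flag E, it is in category H): it is denied.
By R16 (it carries flag F, it has marker S): it is a veteran.
By R18 (it is denied): it is tagged X.
By R14 (it is tagged X, it has attribute N): it has marker V.
By R15 (it is a veteran, it has marker V): it has marker B.
By R23 (it has marker B): it is classified as Y.
By R7 (it is classified as Y): it is approved.

Yes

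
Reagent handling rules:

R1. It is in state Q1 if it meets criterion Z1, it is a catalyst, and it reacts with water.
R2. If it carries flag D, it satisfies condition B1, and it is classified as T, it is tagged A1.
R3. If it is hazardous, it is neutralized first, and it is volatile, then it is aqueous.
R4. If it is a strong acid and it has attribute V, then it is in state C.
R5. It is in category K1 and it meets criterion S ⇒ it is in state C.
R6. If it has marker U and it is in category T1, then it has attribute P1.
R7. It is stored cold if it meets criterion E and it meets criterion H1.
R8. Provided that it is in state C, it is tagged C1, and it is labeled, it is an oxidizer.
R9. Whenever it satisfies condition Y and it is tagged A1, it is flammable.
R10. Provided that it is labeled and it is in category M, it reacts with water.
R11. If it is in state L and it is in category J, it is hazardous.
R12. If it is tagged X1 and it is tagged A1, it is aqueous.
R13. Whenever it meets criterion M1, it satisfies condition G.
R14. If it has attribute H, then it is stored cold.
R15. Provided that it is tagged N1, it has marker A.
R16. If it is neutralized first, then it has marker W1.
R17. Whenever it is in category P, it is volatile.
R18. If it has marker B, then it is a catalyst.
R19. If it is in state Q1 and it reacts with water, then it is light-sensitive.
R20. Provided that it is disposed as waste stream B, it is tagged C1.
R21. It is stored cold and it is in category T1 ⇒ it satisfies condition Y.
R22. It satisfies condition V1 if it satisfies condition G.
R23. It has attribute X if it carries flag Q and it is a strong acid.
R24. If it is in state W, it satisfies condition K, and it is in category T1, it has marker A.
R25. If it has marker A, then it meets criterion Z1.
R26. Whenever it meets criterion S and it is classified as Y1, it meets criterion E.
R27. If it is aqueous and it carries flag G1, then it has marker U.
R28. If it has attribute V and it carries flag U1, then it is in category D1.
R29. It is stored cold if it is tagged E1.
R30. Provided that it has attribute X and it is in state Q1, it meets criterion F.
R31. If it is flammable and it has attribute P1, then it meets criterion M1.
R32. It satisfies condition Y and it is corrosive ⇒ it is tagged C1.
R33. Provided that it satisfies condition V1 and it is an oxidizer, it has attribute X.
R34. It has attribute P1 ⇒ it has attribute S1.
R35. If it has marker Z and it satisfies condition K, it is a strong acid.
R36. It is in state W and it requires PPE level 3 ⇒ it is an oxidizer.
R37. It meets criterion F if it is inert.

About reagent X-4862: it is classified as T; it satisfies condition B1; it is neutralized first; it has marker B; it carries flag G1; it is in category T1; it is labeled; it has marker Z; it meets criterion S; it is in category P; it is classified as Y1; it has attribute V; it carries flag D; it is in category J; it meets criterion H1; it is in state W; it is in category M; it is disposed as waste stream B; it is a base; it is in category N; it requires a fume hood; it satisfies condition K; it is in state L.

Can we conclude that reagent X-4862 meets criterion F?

Yes

By R2 (it carries flag D, it satisfies condition B1, it is classified as T): it is tagged A1.
By R10 (it is labeled, it is in category M): it reacts with water.
By R11 (it is in state L, it is in category J): it is hazardous.
By R17 (it is in category P): it is volatile.
By R18 (it has marker B): it is a catalyst.
By R20 (it is disposed as waste stream B): it is tagged C1.
By R24 (it is in state W, it satisfies condition K, it is in category T1): it has marker A.
By R25 (it has marker A): it meets criterion Z1.
By R26 (it meets criterion S, it is classified as Y1): it meets criterion E.
By R35 (it has marker Z, it satisfies condition K): it is a strong acid.
By R1 (it meets criterion Z1, it is a catalyst, it reacts with water): it is in state Q1.
By R3 (it is hazardous, it is neutralized first, it is volatile): it is aqueous.
By R4 (it is a strong acid, it has attribute V): it is in state C.
By R7 (it meets criterion E, it meets criterion H1): it is stored cold.
By R8 (it is in state C, it is tagged C1, it is labeled): it is an oxidizer.
By R21 (it is stored cold, it is in category T1): it satisfies condition Y.
By R27 (it is aqueous, it carries flag G1): it has marker U.
By R6 (it has marker U, it is in category T1): it has attribute P1.
By R9 (it satisfies condition Y, it is tagged A1): it is flammable.
By R31 (it is flammable, it has attribute P1): it meets criterion M1.
By R13 (it meets criterion M1): it satisfies condition G.
By R22 (it satisfies condition G): it satisfies condition V1.
By R33 (it satisfies condition V1, it is an oxidizer): it has attribute X.
By R30 (it has attribute X, it is in state Q1): it meets criterion F.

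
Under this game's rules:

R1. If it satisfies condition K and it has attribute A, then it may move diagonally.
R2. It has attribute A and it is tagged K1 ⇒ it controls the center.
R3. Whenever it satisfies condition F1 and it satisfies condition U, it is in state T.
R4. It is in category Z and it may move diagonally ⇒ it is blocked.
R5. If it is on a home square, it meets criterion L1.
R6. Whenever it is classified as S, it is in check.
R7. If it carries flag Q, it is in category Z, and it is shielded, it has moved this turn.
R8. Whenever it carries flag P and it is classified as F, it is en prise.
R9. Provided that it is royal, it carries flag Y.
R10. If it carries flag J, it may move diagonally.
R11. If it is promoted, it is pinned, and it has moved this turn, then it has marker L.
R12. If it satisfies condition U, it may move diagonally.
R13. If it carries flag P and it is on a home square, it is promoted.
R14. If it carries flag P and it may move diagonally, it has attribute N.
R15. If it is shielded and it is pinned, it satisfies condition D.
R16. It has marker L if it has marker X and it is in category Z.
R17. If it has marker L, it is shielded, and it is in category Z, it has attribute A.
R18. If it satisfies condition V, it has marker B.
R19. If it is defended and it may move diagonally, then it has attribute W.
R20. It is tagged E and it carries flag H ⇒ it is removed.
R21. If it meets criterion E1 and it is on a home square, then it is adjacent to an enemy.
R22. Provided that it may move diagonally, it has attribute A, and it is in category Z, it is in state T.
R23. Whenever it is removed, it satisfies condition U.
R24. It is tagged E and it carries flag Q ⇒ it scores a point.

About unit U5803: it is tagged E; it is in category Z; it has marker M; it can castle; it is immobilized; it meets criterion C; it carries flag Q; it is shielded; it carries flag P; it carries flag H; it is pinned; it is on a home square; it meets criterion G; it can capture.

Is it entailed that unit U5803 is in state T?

Yes

By R7 (it carries flag Q, it is in category Z, it is shielded): it has moved this turn.
By R13 (it carries flag P, it is on a home square): it is promoted.
By R20 (it is tagged E, it carries flag H): it is removed.
By R23 (it is removed): it satisfies condition U.
By R11 (it is promoted, it is pinned, it has moved this turn): it has marker L.
By R12 (it satisfies condition U): it may move diagonally.
By R17 (it has marker L, it is shielded, it is in category Z): it has attribute A.
By R22 (it may move diagonally, it has attribute A, it is in category Z): it is in state T.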